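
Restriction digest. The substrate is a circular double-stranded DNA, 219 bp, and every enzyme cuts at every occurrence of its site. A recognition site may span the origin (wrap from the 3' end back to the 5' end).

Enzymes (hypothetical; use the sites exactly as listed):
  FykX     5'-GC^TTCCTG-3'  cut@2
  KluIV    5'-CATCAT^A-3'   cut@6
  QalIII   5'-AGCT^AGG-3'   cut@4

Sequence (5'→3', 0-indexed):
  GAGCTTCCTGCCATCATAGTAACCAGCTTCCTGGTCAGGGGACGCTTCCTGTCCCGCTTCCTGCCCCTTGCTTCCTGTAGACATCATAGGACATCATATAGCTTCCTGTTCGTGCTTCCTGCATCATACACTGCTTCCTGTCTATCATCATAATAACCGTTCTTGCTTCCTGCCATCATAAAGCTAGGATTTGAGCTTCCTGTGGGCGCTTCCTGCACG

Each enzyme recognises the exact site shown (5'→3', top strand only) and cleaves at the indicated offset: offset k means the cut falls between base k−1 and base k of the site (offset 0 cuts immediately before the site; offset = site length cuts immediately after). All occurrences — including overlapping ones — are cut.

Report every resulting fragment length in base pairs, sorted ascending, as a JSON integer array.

[5,6,7,10,10,11,12,12,13,13,13,13,14,14,15,16,17,18]

Per-enzyme occurrences:
  FykX GCTTCCTG/2: at [2, 25, 43, 55, 69, 100, 113, 132, 164, 194, 207] ⇒ [4, 27, 45, 57, 71, 102, 115, 134, 166, 196, 209]
  KluIV CATCATA/6: at [11, 81, 91, 121, 145, 173] ⇒ [17, 87, 97, 127, 151, 179]
  QalIII AGCTAGG/4: at [181] ⇒ [185]

Pooled cuts: [4, 17, 27, 45, 57, 71, 87, 97, 102, 115, 127, 134, 151, 166, 179, 185, 196, 209]

Fragments:
  4→17: 13 bp
  17→27: 10 bp
  27→45: 18 bp
  45→57: 12 bp
  57→71: 14 bp
  71→87: 16 bp
  87→97: 10 bp
  97→102: 5 bp
  102→115: 13 bp
  115→127: 12 bp
  127→134: 7 bp
  134→151: 17 bp
  151→166: 15 bp
  166→179: 13 bp
  179→185: 6 bp
  185→196: 11 bp
  196→209: 13 bp
  209→4 (wrap): 219-209+4 = 14 bp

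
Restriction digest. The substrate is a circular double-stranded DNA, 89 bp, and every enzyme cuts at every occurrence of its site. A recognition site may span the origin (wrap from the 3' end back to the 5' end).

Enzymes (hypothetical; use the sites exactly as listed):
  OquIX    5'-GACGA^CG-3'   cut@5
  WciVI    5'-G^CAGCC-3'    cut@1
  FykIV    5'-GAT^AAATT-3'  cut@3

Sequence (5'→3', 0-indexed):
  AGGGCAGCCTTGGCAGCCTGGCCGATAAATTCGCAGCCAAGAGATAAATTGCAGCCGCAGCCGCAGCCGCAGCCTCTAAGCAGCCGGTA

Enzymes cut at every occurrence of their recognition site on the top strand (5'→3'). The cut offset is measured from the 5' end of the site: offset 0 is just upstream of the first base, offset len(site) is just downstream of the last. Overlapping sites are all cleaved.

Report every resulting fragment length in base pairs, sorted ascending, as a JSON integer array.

Per-enzyme occurrences:
  OquIX (GACGACG, off=5): no sites
  WciVI (GCAGCC, off=1): starts [3, 12, 32, 50, 56, 62, 68, 79] → cuts [4, 13, 33, 51, 57, 63, 69, 80]
  FykIV (GATAAATT, off=3): starts [23, 42] → cuts [26, 45]

Pooled cuts: [4, 13, 26, 33, 45, 51, 57, 63, 69, 80]

Fragments:
  4→13: 9 bp
  13→26: 13 bp
  26→33: 7 bp
  33→45: 12 bp
  45→51: 6 bp
  51→57: 6 bp
  57→63: 6 bp
  63→69: 6 bp
  69→80: 11 bp
  80→4 (wrap): 89-80+4 = 13 bp

[6,6,6,6,7,9,11,12,13,13]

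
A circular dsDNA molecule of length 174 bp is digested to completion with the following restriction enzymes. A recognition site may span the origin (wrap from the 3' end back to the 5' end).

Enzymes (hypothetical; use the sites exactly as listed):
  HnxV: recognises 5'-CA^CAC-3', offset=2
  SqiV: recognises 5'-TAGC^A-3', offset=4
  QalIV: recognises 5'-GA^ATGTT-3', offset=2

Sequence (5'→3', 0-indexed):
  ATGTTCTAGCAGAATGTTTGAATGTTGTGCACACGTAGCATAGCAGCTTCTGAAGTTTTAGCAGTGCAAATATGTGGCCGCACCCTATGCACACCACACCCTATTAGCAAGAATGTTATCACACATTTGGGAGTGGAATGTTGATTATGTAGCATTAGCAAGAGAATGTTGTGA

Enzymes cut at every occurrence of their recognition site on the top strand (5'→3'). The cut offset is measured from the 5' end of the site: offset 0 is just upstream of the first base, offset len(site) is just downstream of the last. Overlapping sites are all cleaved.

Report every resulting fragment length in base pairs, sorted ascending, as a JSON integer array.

Scan for sites:
  HnxV (CACAC, off=2): starts [29, 89, 94, 119] → cuts [31, 91, 96, 121]
  SqiV (TAGCA, off=4): starts [6, 35, 40, 58, 104, 149, 155] → cuts [10, 39, 44, 62, 108, 153, 159]
  QalIV (GAATGTT, off=2): starts [11, 19, 110, 135, 163, 172] → cuts [0, 13, 21, 112, 137, 165]

All cut coordinates (distinct, sorted): [0, 10, 13, 21, 31, 39, 44, 62, 91, 96, 108, 112, 121, 137, 153, 159, 165]

Fragment lengths:
  0→10: 10 bp
  10→13: 3 bp
  13→21: 8 bp
  21→31: 10 bp
  31→39: 8 bp
  39→44: 5 bp
  44→62: 18 bp
  62→91: 29 bp
  91→96: 5 bp
  96→108: 12 bp
  108→112: 4 bp
  112→121: 9 bp
  121→137: 16 bp
  137→153: 16 bp
  153→159: 6 bp
  159→165: 6 bp
  165→0 (wrap): 174-165+0 = 9 bp

[3,4,5,5,6,6,8,8,9,9,10,10,12,16,16,18,29]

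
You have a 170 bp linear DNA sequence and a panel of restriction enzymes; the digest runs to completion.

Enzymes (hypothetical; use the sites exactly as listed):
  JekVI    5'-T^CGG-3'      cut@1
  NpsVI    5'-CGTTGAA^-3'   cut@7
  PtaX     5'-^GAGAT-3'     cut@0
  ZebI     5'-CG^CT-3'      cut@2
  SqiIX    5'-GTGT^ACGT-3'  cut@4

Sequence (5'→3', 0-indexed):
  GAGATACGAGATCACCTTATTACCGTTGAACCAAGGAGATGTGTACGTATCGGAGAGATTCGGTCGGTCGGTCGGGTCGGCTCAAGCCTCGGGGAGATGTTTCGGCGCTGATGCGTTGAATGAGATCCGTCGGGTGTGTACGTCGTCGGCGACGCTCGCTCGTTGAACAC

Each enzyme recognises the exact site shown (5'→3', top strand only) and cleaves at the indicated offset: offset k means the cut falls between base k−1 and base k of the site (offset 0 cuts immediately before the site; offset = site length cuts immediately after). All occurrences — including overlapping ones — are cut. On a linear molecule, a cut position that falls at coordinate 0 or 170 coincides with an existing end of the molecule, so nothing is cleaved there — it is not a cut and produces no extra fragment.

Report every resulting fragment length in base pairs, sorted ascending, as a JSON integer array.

Site scan:
  JekVI (TCGG, off=1): starts [49, 59, 63, 67, 71, 76, 88, 101, 129, 145] → cuts [50, 60, 64, 68, 72, 77, 89, 102, 130, 146]
  NpsVI (CGTTGAA, off=7): starts [23, 113, 160] → cuts [30, 120, 167]
  PtaX (GAGAT, off=0): starts [0, 7, 35, 54, 93, 121] → cuts [7, 35, 54, 93, 121] (position 0 is a terminus of the linear molecule — no cut)
  ZebI (CGCT, off=2): starts [105, 152, 156] → cuts [107, 154, 158]
  SqiIX (GTGTACGT, off=4): starts [40, 135] → cuts [44, 139]

All cut coordinates (distinct, sorted): [7, 30, 35, 44, 50, 54, 60, 64, 68, 72, 77, 89, 93, 102, 107, 120, 121, 130, 139, 146, 154, 158, 167]

Fragment lengths:
  [0,7): 7 bp
  [7,30): 23 bp
  [30,35): 5 bp
  [35,44): 9 bp
  [44,50): 6 bp
  [50,54): 4 bp
  [54,60): 6 bp
  [60,64): 4 bp
  [64,68): 4 bp
  [68,72): 4 bp
  [72,77): 5 bp
  [77,89): 12 bp
  [89,93): 4 bp
  [93,102): 9 bp
  [102,107): 5 bp
  [107,120): 13 bp
  [120,121): 1 bp
  [121,130): 9 bp
  [130,139): 9 bp
  [139,146): 7 bp
  [146,154): 8 bp
  [154,158): 4 bp
  [158,167): 9 bp
  [167,170): 3 bp

[1,3,4,4,4,4,4,4,5,5,5,6,6,7,7,8,9,9,9,9,9,12,13,23]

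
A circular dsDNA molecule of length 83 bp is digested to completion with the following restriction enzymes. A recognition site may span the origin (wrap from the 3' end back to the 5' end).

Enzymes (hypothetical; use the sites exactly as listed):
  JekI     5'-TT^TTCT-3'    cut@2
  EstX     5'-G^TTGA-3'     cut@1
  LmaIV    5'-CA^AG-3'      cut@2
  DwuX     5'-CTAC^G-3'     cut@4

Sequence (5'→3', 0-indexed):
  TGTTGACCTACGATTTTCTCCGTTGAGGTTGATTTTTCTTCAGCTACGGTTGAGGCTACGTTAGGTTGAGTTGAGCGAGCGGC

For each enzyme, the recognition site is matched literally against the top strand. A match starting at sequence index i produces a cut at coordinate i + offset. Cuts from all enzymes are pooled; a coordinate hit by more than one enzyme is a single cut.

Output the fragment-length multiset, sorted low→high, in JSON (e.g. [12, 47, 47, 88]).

[2,4,5,6,6,7,7,9,10,12,15]

Scan for sites:
  JekI TTTTCT/2: at [13, 33] ⇒ [15, 35]
  EstX GTTGA/1: at [1, 21, 27, 48, 64, 69] ⇒ [2, 22, 28, 49, 65, 70]
  LmaIV (CAAG, off=2): no sites
  DwuX CTACG/4: at [7, 43, 55] ⇒ [11, 47, 59]

All cut coordinates (distinct, sorted): [2, 11, 15, 22, 28, 35, 47, 49, 59, 65, 70]

Fragments:
  2→11: 9 bp
  11→15: 4 bp
  15→22: 7 bp
  22→28: 6 bp
  28→35: 7 bp
  35→47: 12 bp
  47→49: 2 bp
  49→59: 10 bp
  59→65: 6 bp
  65→70: 5 bp
  70→2 (wrap): 83-70+2 = 15 bp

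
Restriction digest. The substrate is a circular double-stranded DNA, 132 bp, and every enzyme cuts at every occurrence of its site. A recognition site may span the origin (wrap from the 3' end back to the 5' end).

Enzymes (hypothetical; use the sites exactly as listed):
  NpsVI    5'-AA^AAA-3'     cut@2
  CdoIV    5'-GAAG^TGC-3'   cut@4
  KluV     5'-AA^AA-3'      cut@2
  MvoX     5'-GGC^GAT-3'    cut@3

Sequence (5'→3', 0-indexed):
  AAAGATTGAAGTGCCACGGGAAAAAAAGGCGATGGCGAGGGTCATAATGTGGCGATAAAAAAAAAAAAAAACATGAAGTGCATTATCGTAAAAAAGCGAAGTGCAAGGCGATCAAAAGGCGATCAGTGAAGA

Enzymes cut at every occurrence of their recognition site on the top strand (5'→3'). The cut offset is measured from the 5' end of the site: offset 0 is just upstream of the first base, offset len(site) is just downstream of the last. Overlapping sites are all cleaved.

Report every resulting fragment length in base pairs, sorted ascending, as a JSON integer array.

[1,1,1,1,1,1,1,1,1,1,1,1,1,1,1,1,5,5,5,6,8,8,9,10,11,13,13,23]

Site scan:
  NpsVI AAAAA/2: at [20, 21, 22, 56, 57, 58, 59, 60, 61, 62, 63, 64, 65, 66, 89, 90] ⇒ [22, 23, 24, 58, 59, 60, 61, 62, 63, 64, 65, 66, 67, 68, 91, 92]
  CdoIV GAAGTGC/4: at [7, 74, 97] ⇒ [11, 78, 101]
  KluV AAAA/2: at [20, 21, 22, 23, 56, 57, 58, 59, 60, 61, 62, 63, 64, 65, 66, 67, 89, 90, 91, 113, 131] ⇒ [1, 22, 23, 24, 25, 58, 59, 60, 61, 62, 63, 64, 65, 66, 67, 68, 69, 91, 92, 93, 115]
  MvoX GGCGAT/3: at [27, 50, 106, 117] ⇒ [30, 53, 109, 120]

All cut coordinates (distinct, sorted): [1, 11, 22, 23, 24, 25, 30, 53, 58, 59, 60, 61, 62, 63, 64, 65, 66, 67, 68, 69, 78, 91, 92, 93, 101, 109, 115, 120]

Fragments:
  1→11: 10 bp
  11→22: 11 bp
  22→23: 1 bp
  23→24: 1 bp
  24→25: 1 bp
  25→30: 5 bp
  30→53: 23 bp
  53→58: 5 bp
  58→59: 1 bp
  59→60: 1 bp
  60→61: 1 bp
  61→62: 1 bp
  62→63: 1 bp
  63→64: 1 bp
  64→65: 1 bp
  65→66: 1 bp
  66→67: 1 bp
  67→68: 1 bp
  68→69: 1 bp
  69→78: 9 bp
  78→91: 13 bp
  91→92: 1 bp
  92→93: 1 bp
  93→101: 8 bp
  101→109: 8 bp
  109→115: 6 bp
  115→120: 5 bp
  120→1 (wrap): 132-120+1 = 13 bp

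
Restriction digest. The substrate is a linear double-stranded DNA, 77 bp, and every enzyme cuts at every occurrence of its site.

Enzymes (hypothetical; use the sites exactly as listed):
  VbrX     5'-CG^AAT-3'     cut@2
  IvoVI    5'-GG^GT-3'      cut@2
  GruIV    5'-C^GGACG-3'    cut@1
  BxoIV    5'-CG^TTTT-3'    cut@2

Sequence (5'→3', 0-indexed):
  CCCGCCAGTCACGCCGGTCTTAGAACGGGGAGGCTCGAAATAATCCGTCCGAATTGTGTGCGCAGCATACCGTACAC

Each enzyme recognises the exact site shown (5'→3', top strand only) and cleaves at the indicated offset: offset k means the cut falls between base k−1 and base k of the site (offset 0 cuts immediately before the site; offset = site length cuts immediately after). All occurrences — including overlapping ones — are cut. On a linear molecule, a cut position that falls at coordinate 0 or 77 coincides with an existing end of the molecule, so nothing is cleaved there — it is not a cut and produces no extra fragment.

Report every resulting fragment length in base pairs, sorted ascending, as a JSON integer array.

Scan for sites:
  VbrX (CGAAT, off=2): starts [49] → cuts [51]
  IvoVI (GGGT, off=2): no sites
  GruIV (CGGACG, off=1): no sites
  BxoIV (CGTTTT, off=2): no sites

All cut coordinates (distinct, sorted): [51]

Fragment lengths:
  [0,51): 51 bp
  [51,77): 26 bp

[26,51]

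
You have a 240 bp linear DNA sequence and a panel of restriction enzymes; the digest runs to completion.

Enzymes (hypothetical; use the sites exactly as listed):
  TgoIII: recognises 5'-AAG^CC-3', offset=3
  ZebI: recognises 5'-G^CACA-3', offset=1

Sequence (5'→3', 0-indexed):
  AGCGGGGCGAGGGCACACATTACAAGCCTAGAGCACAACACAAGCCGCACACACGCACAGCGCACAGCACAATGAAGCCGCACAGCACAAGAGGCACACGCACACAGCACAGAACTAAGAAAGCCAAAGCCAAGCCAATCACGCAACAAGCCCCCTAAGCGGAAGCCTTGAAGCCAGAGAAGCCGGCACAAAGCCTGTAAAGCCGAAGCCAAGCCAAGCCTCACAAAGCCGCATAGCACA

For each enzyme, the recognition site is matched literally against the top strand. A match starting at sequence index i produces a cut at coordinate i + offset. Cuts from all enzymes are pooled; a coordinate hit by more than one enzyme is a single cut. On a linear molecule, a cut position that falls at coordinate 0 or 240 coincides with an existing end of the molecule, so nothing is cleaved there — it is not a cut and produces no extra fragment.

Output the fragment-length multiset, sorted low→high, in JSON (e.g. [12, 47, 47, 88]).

[3,3,4,4,5,5,5,5,5,6,6,6,7,7,7,7,8,8,8,9,9,9,10,10,11,13,13,15,16,16]

Site scan:
  TgoIII (AAGCC, off=3): starts [23, 41, 74, 120, 126, 131, 147, 162, 170, 179, 190, 199, 205, 210, 215, 225] → cuts [26, 44, 77, 123, 129, 134, 150, 165, 173, 182, 193, 202, 208, 213, 218, 228]
  ZebI (GCACA, off=1): starts [12, 32, 46, 54, 61, 66, 79, 84, 93, 99, 106, 185, 235] → cuts [13, 33, 47, 55, 62, 67, 80, 85, 94, 100, 107, 186, 236]

Pooled cuts: [13, 26, 33, 44, 47, 55, 62, 67, 77, 80, 85, 94, 100, 107, 123, 129, 134, 150, 165, 173, 182, 186, 193, 202, 208, 213, 218, 228, 236]

Fragment lengths:
  [0,13): 13 bp
  [13,26): 13 bp
  [26,33): 7 bp
  [33,44): 11 bp
  [44,47): 3 bp
  [47,55): 8 bp
  [55,62): 7 bp
  [62,67): 5 bp
  [67,77): 10 bp
  [77,80): 3 bp
  [80,85): 5 bp
  [85,94): 9 bp
  [94,100): 6 bp
  [100,107): 7 bp
  [107,123): 16 bp
  [123,129): 6 bp
  [129,134): 5 bp
  [134,150): 16 bp
  [150,165): 15 bp
  [165,173): 8 bp
  [173,182): 9 bp
  [182,186): 4 bp
  [186,193): 7 bp
  [193,202): 9 bp
  [202,208): 6 bp
  [208,213): 5 bp
  [213,218): 5 bp
  [218,228): 10 bp
  [228,236): 8 bp
  [236,240): 4 bp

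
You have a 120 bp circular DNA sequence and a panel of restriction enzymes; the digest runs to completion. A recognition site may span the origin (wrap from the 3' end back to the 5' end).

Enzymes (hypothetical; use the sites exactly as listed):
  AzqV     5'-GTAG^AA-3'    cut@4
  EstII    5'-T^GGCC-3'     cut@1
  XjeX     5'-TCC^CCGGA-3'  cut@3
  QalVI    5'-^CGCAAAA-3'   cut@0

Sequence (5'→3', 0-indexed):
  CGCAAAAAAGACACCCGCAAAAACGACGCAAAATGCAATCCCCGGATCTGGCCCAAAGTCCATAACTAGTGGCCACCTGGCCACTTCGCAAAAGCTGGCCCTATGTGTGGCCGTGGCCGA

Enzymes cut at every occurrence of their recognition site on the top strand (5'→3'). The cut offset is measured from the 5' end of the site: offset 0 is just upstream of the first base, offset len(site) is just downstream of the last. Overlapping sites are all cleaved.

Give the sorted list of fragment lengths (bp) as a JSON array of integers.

[6,6,8,8,8,10,11,12,15,15,21]

Per-enzyme occurrences:
  AzqV (GTAGAA, off=4): no sites
  EstII (TGGCC, off=1): starts [48, 69, 77, 95, 107, 113] → cuts [49, 70, 78, 96, 108, 114]
  XjeX (TCCCCGGA, off=3): starts [38] → cuts [41]
  QalVI (CGCAAAA, off=0): starts [0, 15, 26, 86] → cuts [0, 15, 26, 86]

All cut coordinates (distinct, sorted): [0, 15, 26, 41, 49, 70, 78, 86, 96, 108, 114]

Fragment lengths:
  0→15: 15 bp
  15→26: 11 bp
  26→41: 15 bp
  41→49: 8 bp
  49→70: 21 bp
  70→78: 8 bp
  78→86: 8 bp
  86→96: 10 bp
  96→108: 12 bp
  108→114: 6 bp
  114→0 (wrap): 120-114+0 = 6 bp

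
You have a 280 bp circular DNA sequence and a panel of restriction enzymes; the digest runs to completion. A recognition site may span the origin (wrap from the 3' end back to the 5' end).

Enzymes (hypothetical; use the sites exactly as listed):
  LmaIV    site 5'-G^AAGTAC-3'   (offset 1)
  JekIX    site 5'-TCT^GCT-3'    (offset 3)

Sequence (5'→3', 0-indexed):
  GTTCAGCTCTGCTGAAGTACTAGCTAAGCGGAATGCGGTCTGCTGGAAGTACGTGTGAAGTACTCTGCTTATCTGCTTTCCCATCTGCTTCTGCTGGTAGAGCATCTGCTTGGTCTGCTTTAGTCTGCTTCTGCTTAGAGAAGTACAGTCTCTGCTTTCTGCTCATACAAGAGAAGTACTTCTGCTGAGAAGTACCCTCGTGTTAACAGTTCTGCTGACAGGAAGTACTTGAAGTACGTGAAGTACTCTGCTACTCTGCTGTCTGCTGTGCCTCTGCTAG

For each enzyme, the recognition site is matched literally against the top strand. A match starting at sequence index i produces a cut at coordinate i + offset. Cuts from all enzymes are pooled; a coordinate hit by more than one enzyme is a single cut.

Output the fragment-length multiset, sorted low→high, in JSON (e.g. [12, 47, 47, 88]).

Site scan:
  LmaIV (GAAGTAC, off=1): starts [13, 45, 56, 139, 172, 188, 221, 230, 239] → cuts [14, 46, 57, 140, 173, 189, 222, 231, 240]
  JekIX (TCTGCT, off=3): starts [7, 38, 63, 71, 83, 89, 104, 113, 123, 129, 150, 157, 180, 210, 246, 254, 261, 272] → cuts [10, 41, 66, 74, 86, 92, 107, 116, 126, 132, 153, 160, 183, 213, 249, 257, 264, 275]

All cut coordinates (distinct, sorted): [10, 14, 41, 46, 57, 66, 74, 86, 92, 107, 116, 126, 132, 140, 153, 160, 173, 183, 189, 213, 222, 231, 240, 249, 257, 264, 275]

Fragment lengths:
  10→14: 4 bp
  14→41: 27 bp
  41→46: 5 bp
  46→57: 11 bp
  57→66: 9 bp
  66→74: 8 bp
  74→86: 12 bp
  86→92: 6 bp
  92→107: 15 bp
  107→116: 9 bp
  116→126: 10 bp
  126→132: 6 bp
  132→140: 8 bp
  140→153: 13 bp
  153→160: 7 bp
  160→173: 13 bp
  173→183: 10 bp
  183→189: 6 bp
  189→213: 24 bp
  213→222: 9 bp
  222→231: 9 bp
  231→240: 9 bp
  240→249: 9 bp
  249→257: 8 bp
  257→264: 7 bp
  264→275: 11 bp
  275→10 (wrap): 280-275+10 = 15 bp

[4,5,6,6,6,7,7,8,8,8,9,9,9,9,9,9,10,10,11,11,12,13,13,15,15,24,27]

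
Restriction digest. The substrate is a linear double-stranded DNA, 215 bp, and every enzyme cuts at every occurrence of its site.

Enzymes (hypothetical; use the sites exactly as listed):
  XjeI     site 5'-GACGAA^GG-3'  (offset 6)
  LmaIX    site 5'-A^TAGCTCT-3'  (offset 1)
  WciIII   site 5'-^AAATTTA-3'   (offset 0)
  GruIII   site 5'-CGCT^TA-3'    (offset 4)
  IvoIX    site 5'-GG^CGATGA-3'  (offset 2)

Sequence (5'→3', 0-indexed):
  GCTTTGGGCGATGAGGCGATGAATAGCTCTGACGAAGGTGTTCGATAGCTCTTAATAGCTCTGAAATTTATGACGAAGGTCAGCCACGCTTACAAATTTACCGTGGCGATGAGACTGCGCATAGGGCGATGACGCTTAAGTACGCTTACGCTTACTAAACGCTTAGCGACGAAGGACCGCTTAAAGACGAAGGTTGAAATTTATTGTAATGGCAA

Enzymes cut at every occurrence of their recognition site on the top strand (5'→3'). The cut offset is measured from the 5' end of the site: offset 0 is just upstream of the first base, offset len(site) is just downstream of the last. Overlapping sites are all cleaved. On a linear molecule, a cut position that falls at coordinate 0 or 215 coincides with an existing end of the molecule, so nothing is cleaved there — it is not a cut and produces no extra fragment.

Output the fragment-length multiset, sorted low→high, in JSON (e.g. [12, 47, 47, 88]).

Site scan:
  XjeI (GACGAAGG, off=6): starts [30, 71, 167, 185] → cuts [36, 77, 173, 191]
  LmaIX (ATAGCTCT, off=1): starts [22, 44, 54] → cuts [23, 45, 55]
  WciIII (AAATTTA, off=0): starts [63, 93, 196] → cuts [63, 93, 196]
  GruIII (CGCTTA, off=4): starts [86, 132, 142, 148, 159, 177] → cuts [90, 136, 146, 152, 163, 181]
  IvoIX (GGCGATGA, off=2): starts [6, 14, 104, 124] → cuts [8, 16, 106, 126]

Pooled cuts: [8, 16, 23, 36, 45, 55, 63, 77, 90, 93, 106, 126, 136, 146, 152, 163, 173, 181, 191, 196]

Fragment lengths:
  [0,8): 8 bp
  [8,16): 8 bp
  [16,23): 7 bp
  [23,36): 13 bp
  [36,45): 9 bp
  [45,55): 10 bp
  [55,63): 8 bp
  [63,77): 14 bp
  [77,90): 13 bp
  [90,93): 3 bp
  [93,106): 13 bp
  [106,126): 20 bp
  [126,136): 10 bp
  [136,146): 10 bp
  [146,152): 6 bp
  [152,163): 11 bp
  [163,173): 10 bp
  [173,181): 8 bp
  [181,191): 10 bp
  [191,196): 5 bp
  [196,215): 19 bp

[3,5,6,7,8,8,8,8,9,10,10,10,10,10,11,13,13,13,14,19,20]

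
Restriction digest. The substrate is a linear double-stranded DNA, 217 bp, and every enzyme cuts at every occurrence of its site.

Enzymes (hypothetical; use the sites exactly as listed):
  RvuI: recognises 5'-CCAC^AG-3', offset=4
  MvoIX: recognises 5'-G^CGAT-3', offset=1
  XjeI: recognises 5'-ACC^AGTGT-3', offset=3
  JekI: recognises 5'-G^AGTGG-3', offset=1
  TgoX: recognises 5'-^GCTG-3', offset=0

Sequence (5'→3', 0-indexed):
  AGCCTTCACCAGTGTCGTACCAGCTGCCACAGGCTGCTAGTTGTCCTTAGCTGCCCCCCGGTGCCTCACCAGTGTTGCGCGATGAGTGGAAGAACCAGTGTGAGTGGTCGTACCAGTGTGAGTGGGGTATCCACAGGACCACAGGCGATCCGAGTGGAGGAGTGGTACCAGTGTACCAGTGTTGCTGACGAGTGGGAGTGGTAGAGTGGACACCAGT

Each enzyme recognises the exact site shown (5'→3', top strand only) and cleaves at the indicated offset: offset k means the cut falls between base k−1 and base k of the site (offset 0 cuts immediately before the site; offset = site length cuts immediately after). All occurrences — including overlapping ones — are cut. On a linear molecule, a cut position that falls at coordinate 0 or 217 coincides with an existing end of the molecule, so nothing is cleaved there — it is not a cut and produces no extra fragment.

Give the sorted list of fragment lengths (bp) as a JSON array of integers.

[2,3,5,6,6,6,6,7,7,8,8,8,8,8,9,9,10,12,12,12,13,14,17,21]

Per-enzyme occurrences:
  RvuI CCACAG/4: at [26, 130, 138] ⇒ [30, 134, 142]
  MvoIX GCGAT/1: at [78, 144] ⇒ [79, 145]
  XjeI ACCAGTGT/3: at [7, 67, 93, 111, 166, 174] ⇒ [10, 70, 96, 114, 169, 177]
  JekI GAGTGG/1: at [83, 101, 119, 151, 159, 189, 195, 203] ⇒ [84, 102, 120, 152, 160, 190, 196, 204]
  TgoX GCTG/0: at [22, 32, 49, 183] ⇒ [22, 32, 49, 183]

Pooled cuts: [10, 22, 30, 32, 49, 70, 79, 84, 96, 102, 114, 120, 134, 142, 145, 152, 160, 169, 177, 183, 190, 196, 204]

Fragments:
  [0,10): 10 bp
  [10,22): 12 bp
  [22,30): 8 bp
  [30,32): 2 bp
  [32,49): 17 bp
  [49,70): 21 bp
  [70,79): 9 bp
  [79,84): 5 bp
  [84,96): 12 bp
  [96,102): 6 bp
  [102,114): 12 bp
  [114,120): 6 bp
  [120,134): 14 bp
  [134,142): 8 bp
  [142,145): 3 bp
  [145,152): 7 bp
  [152,160): 8 bp
  [160,169): 9 bp
  [169,177): 8 bp
  [177,183): 6 bp
  [183,190): 7 bp
  [190,196): 6 bp
  [196,204): 8 bp
  [204,217): 13 bp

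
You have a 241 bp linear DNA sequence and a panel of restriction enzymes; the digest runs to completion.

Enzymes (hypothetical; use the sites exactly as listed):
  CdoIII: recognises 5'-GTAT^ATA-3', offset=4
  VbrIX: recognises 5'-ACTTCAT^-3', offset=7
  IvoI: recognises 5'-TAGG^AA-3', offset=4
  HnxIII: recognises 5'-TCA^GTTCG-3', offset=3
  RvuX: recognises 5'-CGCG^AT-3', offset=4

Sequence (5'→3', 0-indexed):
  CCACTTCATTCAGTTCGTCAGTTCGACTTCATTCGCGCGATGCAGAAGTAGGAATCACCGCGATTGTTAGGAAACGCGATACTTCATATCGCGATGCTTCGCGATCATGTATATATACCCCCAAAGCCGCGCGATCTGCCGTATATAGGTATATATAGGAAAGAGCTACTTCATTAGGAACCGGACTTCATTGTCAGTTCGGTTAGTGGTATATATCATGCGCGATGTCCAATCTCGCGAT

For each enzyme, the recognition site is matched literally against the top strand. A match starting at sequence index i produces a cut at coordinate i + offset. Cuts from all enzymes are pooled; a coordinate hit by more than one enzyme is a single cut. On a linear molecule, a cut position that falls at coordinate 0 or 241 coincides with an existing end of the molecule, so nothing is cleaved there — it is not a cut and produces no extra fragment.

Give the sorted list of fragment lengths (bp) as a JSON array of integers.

[2,3,4,5,6,7,7,7,8,8,9,9,9,9,10,10,11,12,12,13,13,15,15,16,21]

Per-enzyme occurrences:
  CdoIII (GTATATA, off=4): starts [108, 140, 148, 208] → cuts [112, 144, 152, 212]
  VbrIX (ACTTCAT, off=7): starts [2, 25, 80, 167, 184] → cuts [9, 32, 87, 174, 191]
  IvoI (TAGGAA, off=4): starts [48, 67, 155, 174] → cuts [52, 71, 159, 178]
  HnxIII (TCAGTTCG, off=3): starts [9, 17, 193] → cuts [12, 20, 196]
  RvuX (CGCGAT, off=4): starts [35, 58, 74, 89, 99, 129, 220, 235] → cuts [39, 62, 78, 93, 103, 133, 224, 239]

All cut coordinates (distinct, sorted): [9, 12, 20, 32, 39, 52, 62, 71, 78, 87, 93, 103, 112, 133, 144, 152, 159, 174, 178, 191, 196, 212, 224, 239]

Fragment lengths:
  [0,9): 9 bp
  [9,12): 3 bp
  [12,20): 8 bp
  [20,32): 12 bp
  [32,39): 7 bp
  [39,52): 13 bp
  [52,62): 10 bp
  [62,71): 9 bp
  [71,78): 7 bp
  [78,87): 9 bp
  [87,93): 6 bp
  [93,103): 10 bp
  [103,112): 9 bp
  [112,133): 21 bp
  [133,144): 11 bp
  [144,152): 8 bp
  [152,159): 7 bp
  [159,174): 15 bp
  [174,178): 4 bp
  [178,191): 13 bp
  [191,196): 5 bp
  [196,212): 16 bp
  [212,224): 12 bp
  [224,239): 15 bp
  [239,241): 2 bp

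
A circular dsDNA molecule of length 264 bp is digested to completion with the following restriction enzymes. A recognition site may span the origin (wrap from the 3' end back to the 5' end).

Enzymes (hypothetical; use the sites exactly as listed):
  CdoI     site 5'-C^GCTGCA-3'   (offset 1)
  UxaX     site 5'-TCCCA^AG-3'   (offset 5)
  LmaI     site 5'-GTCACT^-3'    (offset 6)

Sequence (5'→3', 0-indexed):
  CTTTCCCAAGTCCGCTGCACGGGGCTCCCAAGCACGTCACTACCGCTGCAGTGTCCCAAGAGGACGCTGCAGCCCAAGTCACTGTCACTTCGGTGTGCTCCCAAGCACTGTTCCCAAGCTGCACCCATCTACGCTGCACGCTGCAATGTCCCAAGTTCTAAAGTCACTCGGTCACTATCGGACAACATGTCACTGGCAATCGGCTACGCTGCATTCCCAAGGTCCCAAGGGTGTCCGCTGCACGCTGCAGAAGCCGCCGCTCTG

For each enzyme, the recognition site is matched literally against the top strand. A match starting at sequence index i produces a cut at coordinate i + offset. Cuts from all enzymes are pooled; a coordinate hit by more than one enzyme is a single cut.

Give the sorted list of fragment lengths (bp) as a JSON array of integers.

Site scan:
  CdoI (CGCTGCA, off=1): starts [12, 43, 64, 131, 138, 206, 235, 242] → cuts [13, 44, 65, 132, 139, 207, 236, 243]
  UxaX (TCCCAAG, off=5): starts [3, 25, 53, 98, 111, 148, 214, 222] → cuts [8, 30, 58, 103, 116, 153, 219, 227]
  LmaI (GTCACT, off=6): starts [35, 77, 83, 162, 170, 188] → cuts [41, 83, 89, 168, 176, 194]

All cut coordinates (distinct, sorted): [8, 13, 30, 41, 44, 58, 65, 83, 89, 103, 116, 132, 139, 153, 168, 176, 194, 207, 219, 227, 236, 243]

Fragments:
  8→13: 5 bp
  13→30: 17 bp
  30→41: 11 bp
  41→44: 3 bp
  44→58: 14 bp
  58→65: 7 bp
  65→83: 18 bp
  83→89: 6 bp
  89→103: 14 bp
  103→116: 13 bp
  116→132: 16 bp
  132→139: 7 bp
  139→153: 14 bp
  153→168: 15 bp
  168→176: 8 bp
  176→194: 18 bp
  194→207: 13 bp
  207→219: 12 bp
  219→227: 8 bp
  227→236: 9 bp
  236→243: 7 bp
  243→8 (wrap): 264-243+8 = 29 bp

[3,5,6,7,7,7,8,8,9,11,12,13,13,14,14,14,15,16,17,18,18,29]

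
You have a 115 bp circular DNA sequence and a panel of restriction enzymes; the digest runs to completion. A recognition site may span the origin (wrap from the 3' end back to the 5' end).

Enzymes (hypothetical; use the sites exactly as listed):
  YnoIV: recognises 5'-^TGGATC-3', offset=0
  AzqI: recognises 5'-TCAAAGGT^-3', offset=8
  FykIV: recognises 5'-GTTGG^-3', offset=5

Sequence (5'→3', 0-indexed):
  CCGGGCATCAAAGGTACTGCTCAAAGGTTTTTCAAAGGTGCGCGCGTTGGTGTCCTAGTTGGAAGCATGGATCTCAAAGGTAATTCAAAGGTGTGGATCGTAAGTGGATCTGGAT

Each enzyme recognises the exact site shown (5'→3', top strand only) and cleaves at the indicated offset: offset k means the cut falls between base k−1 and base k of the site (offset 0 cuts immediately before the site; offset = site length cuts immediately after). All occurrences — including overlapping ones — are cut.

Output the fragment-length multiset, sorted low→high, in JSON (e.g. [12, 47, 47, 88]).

Scan for sites:
  YnoIV TGGATC/0: at [67, 93, 104, 110] ⇒ [67, 93, 104, 110]
  AzqI TCAAAGGT/8: at [7, 20, 31, 73, 84] ⇒ [15, 28, 39, 81, 92]
  FykIV GTTGG/5: at [45, 57] ⇒ [50, 62]

Pooled cuts: [15, 28, 39, 50, 62, 67, 81, 92, 93, 104, 110]

Fragments:
  15→28: 13 bp
  28→39: 11 bp
  39→50: 11 bp
  50→62: 12 bp
  62→67: 5 bp
  67→81: 14 bp
  81→92: 11 bp
  92→93: 1 bp
  93→104: 11 bp
  104→110: 6 bp
  110→15 (wrap): 115-110+15 = 20 bp

[1,5,6,11,11,11,11,12,13,14,20]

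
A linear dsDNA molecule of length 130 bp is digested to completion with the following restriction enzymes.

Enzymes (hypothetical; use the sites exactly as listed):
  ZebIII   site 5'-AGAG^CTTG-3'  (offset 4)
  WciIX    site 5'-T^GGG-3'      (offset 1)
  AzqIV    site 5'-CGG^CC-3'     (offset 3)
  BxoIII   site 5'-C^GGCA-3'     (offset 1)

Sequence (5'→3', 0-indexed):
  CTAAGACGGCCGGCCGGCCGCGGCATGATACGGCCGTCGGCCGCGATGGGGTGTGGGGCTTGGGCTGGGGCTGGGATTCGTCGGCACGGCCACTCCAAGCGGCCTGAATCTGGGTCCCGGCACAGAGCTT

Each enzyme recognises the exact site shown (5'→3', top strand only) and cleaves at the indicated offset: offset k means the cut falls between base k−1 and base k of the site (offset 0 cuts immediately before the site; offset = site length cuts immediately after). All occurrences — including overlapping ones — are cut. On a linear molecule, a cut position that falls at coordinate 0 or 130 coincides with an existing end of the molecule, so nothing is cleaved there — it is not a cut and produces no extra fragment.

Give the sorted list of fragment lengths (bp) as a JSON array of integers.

[4,4,4,5,6,7,7,7,7,7,7,9,9,10,12,12,13]

Site scan:
  ZebIII (AGAGCTTG, off=4): no sites
  WciIX TGGG/1: at [46, 53, 60, 65, 71, 110] ⇒ [47, 54, 61, 66, 72, 111]
  AzqIV CGGCC/3: at [6, 10, 14, 30, 37, 86, 99] ⇒ [9, 13, 17, 33, 40, 89, 102]
  BxoIII CGGCA/1: at [20, 81, 117] ⇒ [21, 82, 118]

Pooled cuts: [9, 13, 17, 21, 33, 40, 47, 54, 61, 66, 72, 82, 89, 102, 111, 118]

Fragment lengths:
  [0,9): 9 bp
  [9,13): 4 bp
  [13,17): 4 bp
  [17,21): 4 bp
  [21,33): 12 bp
  [33,40): 7 bp
  [40,47): 7 bp
  [47,54): 7 bp
  [54,61): 7 bp
  [61,66): 5 bp
  [66,72): 6 bp
  [72,82): 10 bp
  [82,89): 7 bp
  [89,102): 13 bp
  [102,111): 9 bp
  [111,118): 7 bp
  [118,130): 12 bp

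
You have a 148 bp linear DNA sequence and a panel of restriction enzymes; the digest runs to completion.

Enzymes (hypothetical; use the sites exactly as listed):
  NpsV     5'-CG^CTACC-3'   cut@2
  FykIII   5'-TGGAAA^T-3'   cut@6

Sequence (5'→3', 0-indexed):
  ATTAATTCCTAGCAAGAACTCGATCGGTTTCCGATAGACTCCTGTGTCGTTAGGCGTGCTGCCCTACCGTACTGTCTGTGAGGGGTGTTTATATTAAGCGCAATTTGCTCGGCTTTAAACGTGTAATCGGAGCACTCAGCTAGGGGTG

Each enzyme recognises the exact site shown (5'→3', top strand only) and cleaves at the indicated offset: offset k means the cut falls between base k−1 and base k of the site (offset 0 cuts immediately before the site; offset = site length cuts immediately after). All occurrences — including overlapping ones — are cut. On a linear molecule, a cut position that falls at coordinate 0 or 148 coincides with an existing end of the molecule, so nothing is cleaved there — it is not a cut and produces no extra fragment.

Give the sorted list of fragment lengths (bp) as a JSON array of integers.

[148]

Per-enzyme occurrences:
  NpsV (CGCTACC, off=2): no sites
  FykIII (TGGAAAT, off=6): no sites

All cut coordinates (distinct, sorted): ∅

Fragments:
  no cuts → one linear fragment of 148 bp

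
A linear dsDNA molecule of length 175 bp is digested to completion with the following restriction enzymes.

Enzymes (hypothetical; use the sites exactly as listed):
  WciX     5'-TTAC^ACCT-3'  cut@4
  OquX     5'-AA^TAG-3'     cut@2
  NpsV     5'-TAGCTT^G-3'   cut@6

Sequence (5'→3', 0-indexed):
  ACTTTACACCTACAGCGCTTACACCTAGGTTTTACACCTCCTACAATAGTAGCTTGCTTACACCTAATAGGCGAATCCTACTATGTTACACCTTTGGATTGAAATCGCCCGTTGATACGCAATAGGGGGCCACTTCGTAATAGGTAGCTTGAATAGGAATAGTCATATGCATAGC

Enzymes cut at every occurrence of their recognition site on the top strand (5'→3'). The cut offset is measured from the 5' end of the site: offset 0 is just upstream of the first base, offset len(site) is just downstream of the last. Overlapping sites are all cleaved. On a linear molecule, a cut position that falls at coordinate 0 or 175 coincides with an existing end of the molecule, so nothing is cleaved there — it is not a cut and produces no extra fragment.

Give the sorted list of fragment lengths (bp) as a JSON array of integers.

Scan for sites:
  WciX (TTACACCT, off=4): starts [3, 18, 31, 57, 85] → cuts [7, 22, 35, 61, 89]
  OquX (AATAG, off=2): starts [44, 65, 120, 138, 151, 157] → cuts [46, 67, 122, 140, 153, 159]
  NpsV (TAGCTTG, off=6): starts [49, 144] → cuts [55, 150]

Pooled cuts: [7, 22, 35, 46, 55, 61, 67, 89, 122, 140, 150, 153, 159]

Fragment lengths:
  [0,7): 7 bp
  [7,22): 15 bp
  [22,35): 13 bp
  [35,46): 11 bp
  [46,55): 9 bp
  [55,61): 6 bp
  [61,67): 6 bp
  [67,89): 22 bp
  [89,122): 33 bp
  [122,140): 18 bp
  [140,150): 10 bp
  [150,153): 3 bp
  [153,159): 6 bp
  [159,175): 16 bp

[3,6,6,6,7,9,10,11,13,15,16,18,22,33]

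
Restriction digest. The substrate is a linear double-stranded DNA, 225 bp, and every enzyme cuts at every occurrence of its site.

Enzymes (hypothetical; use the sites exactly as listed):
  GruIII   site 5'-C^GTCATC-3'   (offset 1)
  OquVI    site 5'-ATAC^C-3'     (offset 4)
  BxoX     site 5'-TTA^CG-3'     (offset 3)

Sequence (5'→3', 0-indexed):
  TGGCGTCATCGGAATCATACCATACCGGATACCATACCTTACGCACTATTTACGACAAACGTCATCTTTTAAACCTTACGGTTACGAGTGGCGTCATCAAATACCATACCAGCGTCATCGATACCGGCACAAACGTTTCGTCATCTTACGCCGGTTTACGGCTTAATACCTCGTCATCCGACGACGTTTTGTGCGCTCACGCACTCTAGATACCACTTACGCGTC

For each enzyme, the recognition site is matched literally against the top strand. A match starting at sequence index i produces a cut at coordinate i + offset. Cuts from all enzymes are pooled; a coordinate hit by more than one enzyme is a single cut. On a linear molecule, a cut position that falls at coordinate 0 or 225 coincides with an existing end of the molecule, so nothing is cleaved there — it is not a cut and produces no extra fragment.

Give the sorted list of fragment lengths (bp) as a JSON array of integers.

[3,4,4,4,5,5,5,6,6,6,7,8,8,9,10,11,11,11,12,15,16,18,41]

Scan for sites:
  GruIII (CGTCATC, off=1): starts [3, 59, 91, 112, 138, 171] → cuts [4, 60, 92, 113, 139, 172]
  OquVI (ATACC, off=4): starts [16, 21, 28, 33, 100, 105, 120, 165, 209] → cuts [20, 25, 32, 37, 104, 109, 124, 169, 213]
  BxoX (TTACG, off=3): starts [38, 49, 75, 81, 145, 155, 216] → cuts [41, 52, 78, 84, 148, 158, 219]

Pooled cuts: [4, 20, 25, 32, 37, 41, 52, 60, 78, 84, 92, 104, 109, 113, 124, 139, 148, 158, 169, 172, 213, 219]

Fragment lengths:
  [0,4): 4 bp
  [4,20): 16 bp
  [20,25): 5 bp
  [25,32): 7 bp
  [32,37): 5 bp
  [37,41): 4 bp
  [41,52): 11 bp
  [52,60): 8 bp
  [60,78): 18 bp
  [78,84): 6 bp
  [84,92): 8 bp
  [92,104): 12 bp
  [104,109): 5 bp
  [109,113): 4 bp
  [113,124): 11 bp
  [124,139): 15 bp
  [139,148): 9 bp
  [148,158): 10 bp
  [158,169): 11 bp
  [169,172): 3 bp
  [172,213): 41 bp
  [213,219): 6 bp
  [219,225): 6 bp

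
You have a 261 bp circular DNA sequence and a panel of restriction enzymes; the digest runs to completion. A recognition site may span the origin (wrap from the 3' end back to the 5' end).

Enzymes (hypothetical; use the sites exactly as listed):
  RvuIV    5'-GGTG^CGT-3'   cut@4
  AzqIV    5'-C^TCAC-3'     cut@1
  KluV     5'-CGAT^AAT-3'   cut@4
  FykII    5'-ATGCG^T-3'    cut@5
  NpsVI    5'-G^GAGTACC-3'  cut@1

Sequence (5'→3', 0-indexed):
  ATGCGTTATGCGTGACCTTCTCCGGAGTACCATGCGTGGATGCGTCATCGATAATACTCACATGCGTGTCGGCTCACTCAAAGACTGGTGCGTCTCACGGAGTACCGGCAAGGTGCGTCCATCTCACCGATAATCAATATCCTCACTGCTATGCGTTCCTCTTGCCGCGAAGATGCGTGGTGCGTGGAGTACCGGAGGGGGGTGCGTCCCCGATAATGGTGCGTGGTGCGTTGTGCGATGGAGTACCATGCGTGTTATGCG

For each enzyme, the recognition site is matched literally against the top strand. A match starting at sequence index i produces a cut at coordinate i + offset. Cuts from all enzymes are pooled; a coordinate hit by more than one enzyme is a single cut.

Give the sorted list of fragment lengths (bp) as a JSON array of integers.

Site scan:
  RvuIV GGTGCGT/4: at [86, 111, 178, 200, 217, 224] ⇒ [90, 115, 182, 204, 221, 228]
  AzqIV CTCAC/1: at [56, 72, 93, 122, 141] ⇒ [57, 73, 94, 123, 142]
  KluV CGATAAT/4: at [48, 127, 210] ⇒ [52, 131, 214]
  FykII ATGCGT/5: at [0, 7, 31, 39, 61, 150, 172, 247] ⇒ [5, 12, 36, 44, 66, 155, 177, 252]
  NpsVI GGAGTACC/1: at [23, 98, 185, 239] ⇒ [24, 99, 186, 240]

All cut coordinates (distinct, sorted): [5, 12, 24, 36, 44, 52, 57, 66, 73, 90, 94, 99, 115, 123, 131, 142, 155, 177, 182, 186, 204, 214, 221, 228, 240, 252]

Fragments:
  5→12: 7 bp
  12→24: 12 bp
  24→36: 12 bp
  36→44: 8 bp
  44→52: 8 bp
  52→57: 5 bp
  57→66: 9 bp
  66→73: 7 bp
  73→90: 17 bp
  90→94: 4 bp
  94→99: 5 bp
  99→115: 16 bp
  115→123: 8 bp
  123→131: 8 bp
  131→142: 11 bp
  142→155: 13 bp
  155→177: 22 bp
  177→182: 5 bp
  182→186: 4 bp
  186→204: 18 bp
  204→214: 10 bp
  214→221: 7 bp
  221→228: 7 bp
  228→240: 12 bp
  240→252: 12 bp
  252→5 (wrap): 261-252+5 = 14 bp

[4,4,5,5,5,7,7,7,7,8,8,8,8,9,10,11,12,12,12,12,13,14,16,17,18,22]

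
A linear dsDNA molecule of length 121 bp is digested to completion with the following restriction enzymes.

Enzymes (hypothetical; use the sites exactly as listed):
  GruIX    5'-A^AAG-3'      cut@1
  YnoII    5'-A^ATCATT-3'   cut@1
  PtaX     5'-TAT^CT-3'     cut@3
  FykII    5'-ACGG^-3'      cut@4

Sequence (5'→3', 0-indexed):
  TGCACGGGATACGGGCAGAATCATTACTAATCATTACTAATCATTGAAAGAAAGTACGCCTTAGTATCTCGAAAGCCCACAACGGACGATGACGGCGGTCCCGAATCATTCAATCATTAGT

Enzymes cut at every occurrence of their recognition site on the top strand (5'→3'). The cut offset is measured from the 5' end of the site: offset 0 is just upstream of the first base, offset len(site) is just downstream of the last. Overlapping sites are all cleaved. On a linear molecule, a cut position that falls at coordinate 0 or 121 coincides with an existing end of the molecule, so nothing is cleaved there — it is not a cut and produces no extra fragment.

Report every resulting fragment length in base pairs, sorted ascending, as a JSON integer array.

[4,5,5,7,7,8,8,9,9,10,10,10,13,16]

Scan for sites:
  GruIX (AAAG, off=1): starts [46, 50, 71] → cuts [47, 51, 72]
  YnoII (AATCATT, off=1): starts [18, 28, 38, 103, 111] → cuts [19, 29, 39, 104, 112]
  PtaX (TATCT, off=3): starts [64] → cuts [67]
  FykII (ACGG, off=4): starts [3, 10, 81, 91] → cuts [7, 14, 85, 95]

Pooled cuts: [7, 14, 19, 29, 39, 47, 51, 67, 72, 85, 95, 104, 112]

Fragments:
  [0,7): 7 bp
  [7,14): 7 bp
  [14,19): 5 bp
  [19,29): 10 bp
  [29,39): 10 bp
  [39,47): 8 bp
  [47,51): 4 bp
  [51,67): 16 bp
  [67,72): 5 bp
  [72,85): 13 bp
  [85,95): 10 bp
  [95,104): 9 bp
  [104,112): 8 bp
  [112,121): 9 bp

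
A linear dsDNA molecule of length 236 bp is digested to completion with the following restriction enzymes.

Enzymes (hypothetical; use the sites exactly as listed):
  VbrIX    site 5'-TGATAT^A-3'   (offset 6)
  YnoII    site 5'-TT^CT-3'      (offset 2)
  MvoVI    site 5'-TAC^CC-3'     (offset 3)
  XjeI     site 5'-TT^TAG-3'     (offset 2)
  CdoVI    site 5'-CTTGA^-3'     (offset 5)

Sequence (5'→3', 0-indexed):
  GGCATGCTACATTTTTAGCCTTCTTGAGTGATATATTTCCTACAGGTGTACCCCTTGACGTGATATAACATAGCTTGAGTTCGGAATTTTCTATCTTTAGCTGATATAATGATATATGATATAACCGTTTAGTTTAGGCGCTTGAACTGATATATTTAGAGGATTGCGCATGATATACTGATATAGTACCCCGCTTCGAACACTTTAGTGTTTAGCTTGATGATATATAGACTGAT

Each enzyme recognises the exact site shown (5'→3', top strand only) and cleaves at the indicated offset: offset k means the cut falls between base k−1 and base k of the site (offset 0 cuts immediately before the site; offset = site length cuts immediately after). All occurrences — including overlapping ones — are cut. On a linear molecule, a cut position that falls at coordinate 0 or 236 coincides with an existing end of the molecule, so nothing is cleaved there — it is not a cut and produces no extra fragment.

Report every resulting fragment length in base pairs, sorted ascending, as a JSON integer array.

Per-enzyme occurrences:
  VbrIX TGATATA/6: at [28, 60, 101, 109, 116, 147, 170, 178, 220] ⇒ [34, 66, 107, 115, 122, 153, 176, 184, 226]
  YnoII TTCT/2: at [20, 88] ⇒ [22, 90]
  MvoVI TACCC/3: at [48, 186] ⇒ [51, 189]
  XjeI TTTAG/2: at [13, 95, 127, 132, 154, 203, 210] ⇒ [15, 97, 129, 134, 156, 205, 212]
  CdoVI CTTGA/5: at [22, 53, 73, 140, 215] ⇒ [27, 58, 78, 145, 220]

Pooled cuts: [15, 22, 27, 34, 51, 58, 66, 78, 90, 97, 107, 115, 122, 129, 134, 145, 153, 156, 176, 184, 189, 205, 212, 220, 226]

Fragment lengths:
  [0,15): 15 bp
  [15,22): 7 bp
  [22,27): 5 bp
  [27,34): 7 bp
  [34,51): 17 bp
  [51,58): 7 bp
  [58,66): 8 bp
  [66,78): 12 bp
  [78,90): 12 bp
  [90,97): 7 bp
  [97,107): 10 bp
  [107,115): 8 bp
  [115,122): 7 bp
  [122,129): 7 bp
  [129,134): 5 bp
  [134,145): 11 bp
  [145,153): 8 bp
  [153,156): 3 bp
  [156,176): 20 bp
  [176,184): 8 bp
  [184,189): 5 bp
  [189,205): 16 bp
  [205,212): 7 bp
  [212,220): 8 bp
  [220,226): 6 bp
  [226,236): 10 bp

[3,5,5,5,6,7,7,7,7,7,7,7,8,8,8,8,8,10,10,11,12,12,15,16,17,20]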